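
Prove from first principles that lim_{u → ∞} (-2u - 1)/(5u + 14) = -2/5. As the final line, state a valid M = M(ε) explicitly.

M = (23/25)/ε

Fix ε > 0. We seek M > 0 such that u > M implies |(-2u - 1)/(5u + 14) + 2/5| < ε.
(-2u - 1)/(5u + 14) + 2/5 = (5(-2u - 1) − (-2)(5u + 14)) / (5(5u + 14)) = 23/(5(5u + 14)).
For u > 0 we have 5u + 14 > 5u, so |(-2u - 1)/(5u + 14) + 2/5| = 23/(5(5u + 14)) < 23/(5·5u) = (23/25)/u.
Thus |(-2u - 1)/(5u + 14) + 2/5| < ε whenever u > (23/25)/ε.
Take M = (23/25)/ε. If u > M then |(-2u - 1)/(5u + 14) + 2/5| < (23/25)/u < ε.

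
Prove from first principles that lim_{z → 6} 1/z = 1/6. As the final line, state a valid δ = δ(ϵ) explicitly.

Suppose ϵ > 0. We seek δ > 0 such that 0 < |z − 6| < δ implies |1/z − (1/6)| < ϵ.
|1/z − (1/6)| = |6 − z|/(6·|z|) = |z − 6|/(6|z|).
Require δ ≤ 3 so that |z| > 6 − 3 = 3, hence 6|z| > 18.
Then |1/z − (1/6)| < |z − 6|/18, which is < ϵ when |z − 6| < 18ϵ.
Take δ = min(3, 18ϵ). Then 0 < |z − 6| < δ gives both |z − 6| < 3 and |z − 6| < 18ϵ, so |1/z − (1/6)| < ϵ.

δ = min(3, 18ϵ)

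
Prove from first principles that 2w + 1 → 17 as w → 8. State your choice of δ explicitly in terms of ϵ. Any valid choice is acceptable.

δ = ϵ/2

Let ϵ > 0 be given. We need δ > 0 so that 0 < |w − 8| < δ implies |(2w + 1) − 17| < ϵ.
|(2w + 1) − 17| = |2w - 16| = 2|w − 8|.
So 2|w − 8| < ϵ exactly when |w − 8| < ϵ/2.
Choosing δ = ϵ/2 gives |(2w + 1) − 17| = 2|w − 8| < ϵ whenever |w − 8| < δ.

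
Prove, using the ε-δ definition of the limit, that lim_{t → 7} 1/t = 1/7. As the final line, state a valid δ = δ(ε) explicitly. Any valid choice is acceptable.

Let ε > 0 be given. We seek δ > 0 such that 0 < |t − 7| < δ implies |1/t − (1/7)| < ε.
|1/t − (1/7)| = |7 − t|/(7·|t|) = |t − 7|/(7|t|).
Require δ ≤ 7/2 so that |t| > 7 − 7/2 = 7/2, hence 7|t| > 49/2.
Then |1/t − (1/7)| < |t − 7|/(49/2), which is < ε when |t − 7| < (49/2)ε.
Take δ = min(7/2, (49/2)ε). Then 0 < |t − 7| < δ gives both |t − 7| < 7/2 and |t − 7| < (49/2)ε, so |1/t − (1/7)| < ε.

δ = min(7/2, (49/2)ε)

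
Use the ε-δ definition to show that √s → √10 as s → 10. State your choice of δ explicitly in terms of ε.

Let ε > 0. We want δ > 0 such that 0 < |s − 10| < δ implies |√s − √10| < ε.
Multiplying by the conjugate, |√s − √10| = |s − 10|/(√s + √10).
Restrict δ ≤ 10 so that |s − 10| < 10 forces s > 0, and then √s + √10 > √10.
Hence |√s − √10| < |s − 10|/√10, which is < ε once |s − 10| < √10·ε.
Take δ = min(10, √10·ε). If 0 < |s − 10| < δ then s > 0 and |√s − √10| < |s − 10|/√10 < ε.

δ = min(10, √10·ε)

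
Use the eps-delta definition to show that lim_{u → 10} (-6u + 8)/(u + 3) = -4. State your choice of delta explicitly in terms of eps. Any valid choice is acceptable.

delta = min(13/2, (13/4)eps)

Fix eps > 0. We want delta > 0 with 0 < |u − 10| < delta ⇒ |(-6u + 8)/(u + 3) + 4| < eps.
Combining over a common denominator, (-6u + 8)/(u + 3) + 4 = [(-6u + 8)·13 − (-52)·(u + 3)] / [13·(u + 3)] = -26(u − 10) / (13(u + 3)).
So |(-6u + 8)/(u + 3) + 4| = 26|u − 10| / (13·|u + 3|).
Require delta ≤ 13/2, so |u + 3| ≥ |13| − |u − 10| > 13 − 13/2 = 13/2.
Hence |(-6u + 8)/(u + 3) + 4| < 26|u − 10|/(13·(13/2)) = (4/13)|u − 10|, which is < eps once |u − 10| < (13/4)eps.
Take delta = min(13/2, (13/4)eps). Then 0 < |u − 10| < delta forces both bounds, so |(-6u + 8)/(u + 3) + 4| < eps.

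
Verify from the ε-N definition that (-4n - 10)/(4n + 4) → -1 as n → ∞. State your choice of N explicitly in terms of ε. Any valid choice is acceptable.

N = (3/2)/ε

Suppose ε > 0. For n ≥ 1, |(-4n - 10)/(4n + 4) + 1| = |-24|/(4(4n + 4)) = 24/(4(4n + 4)).
Since 4n + 4 ≥ 4n for n ≥ 1, this is ≤ 24/(4·4n) = (3/2)/n.
So |(-4n - 10)/(4n + 4) + 1| < ε whenever n > (3/2)/ε.
Take N = (3/2)/ε. If n > N then |(-4n - 10)/(4n + 4) + 1| ≤ (3/2)/n < ε.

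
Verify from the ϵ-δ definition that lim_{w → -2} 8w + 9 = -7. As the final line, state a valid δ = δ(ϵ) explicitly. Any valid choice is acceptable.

Let ϵ > 0. We need δ > 0 so that 0 < |w + 2| < δ implies |(8w + 9) + 7| < ϵ.
Since (8w + 9) + 7 = 8(w + 2), we have |(8w + 9) + 7| = 8|w + 2|.
Thus it suffices that |w + 2| < ϵ/8.
Take δ = ϵ/8. If 0 < |w + 2| < δ then |(8w + 9) + 7| = 8|w + 2| < 8·(ϵ/8) = ϵ.

δ = ϵ/8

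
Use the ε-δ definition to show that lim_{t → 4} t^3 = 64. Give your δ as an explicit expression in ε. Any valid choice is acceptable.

δ = min(1, ε/61)

Fix ε > 0. We seek δ > 0 with 0 < |t − 4| < δ ⇒ |t^3 − 64| < ε.
Factor: t^3 − 64 = (t − 4)(t^2 + 4t + 16), so |t^3 − 64| = |t − 4|·|t^2 + 4t + 16|.
Impose δ ≤ 1 so that |t| < 5; then |t^2 + 4t + 16| ≤ 61.
Hence |t^3 − 64| ≤ 61|t − 4|, which is < ε once |t − 4| < ε/61.
Take δ = min(1, ε/61). If 0 < |t − 4| < δ then both bounds hold and |t^3 − 64| ≤ 61|t − 4| < 61·(ε/61) = ε.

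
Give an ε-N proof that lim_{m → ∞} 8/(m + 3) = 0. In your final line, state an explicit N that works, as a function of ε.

N = 8/ε

Suppose ε > 0. For m ≥ 1, |8/(m + 3) − 0| = 8/(m + 3) ≤ 8/m.
We need 8/m < ε, i.e. m > 8/ε.
Take N = 8/ε. If m > N then |8/(m + 3)| ≤ 8/m < ε.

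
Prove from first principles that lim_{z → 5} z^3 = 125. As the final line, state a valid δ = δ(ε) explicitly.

Let ε > 0. We seek δ > 0 with 0 < |z − 5| < δ ⇒ |z^3 − 125| < ε.
Factor: z^3 − 125 = (z − 5)(z^2 + 5z + 25), so |z^3 − 125| = |z − 5|·|z^2 + 5z + 25|.
Restrict δ ≤ 1. Then |z − 5| < 1 gives |z| < 6, so by the triangle inequality |z^2 + 5z + 25| ≤ 6^2 + 5·6 + 25 = 91.
Hence |z^3 − 125| ≤ 91|z − 5|, which is < ε once |z − 5| < ε/91.
Take δ = min(1, ε/91). If 0 < |z − 5| < δ then both bounds hold and |z^3 − 125| ≤ 91|z − 5| < 91·(ε/91) = ε.

δ = min(1, ε/91)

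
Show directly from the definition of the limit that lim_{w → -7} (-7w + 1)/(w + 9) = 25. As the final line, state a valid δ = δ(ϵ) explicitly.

Let ϵ > 0. We want δ > 0 with 0 < |w + 7| < δ ⇒ |(-7w + 1)/(w + 9) − 25| < ϵ.
Combining over a common denominator, (-7w + 1)/(w + 9) − 25 = [(-7w + 1)·2 − 50·(w + 9)] / [2·(w + 9)] = -64(w + 7) / (2(w + 9)).
So |(-7w + 1)/(w + 9) − 25| = 64|w + 7| / (2·|w + 9|).
Require δ ≤ 1, so |w + 9| ≥ |2| − |w + 7| > 2 − 1 = 1.
Hence |(-7w + 1)/(w + 9) − 25| < 64|w + 7|/(2·1) = 32|w + 7|, which is < ϵ once |w + 7| < (1/32)ϵ.
Take δ = min(1, (1/32)ϵ). Then 0 < |w + 7| < δ forces both bounds, so |(-7w + 1)/(w + 9) − 25| < ϵ.

δ = min(1, (1/32)ϵ)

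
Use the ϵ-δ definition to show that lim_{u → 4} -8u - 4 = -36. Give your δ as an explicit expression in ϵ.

δ = ϵ/8

Let ϵ > 0. We need δ > 0 so that 0 < |u − 4| < δ implies |(-8u - 4) + 36| < ϵ.
Since (-8u - 4) + 36 = -8(u − 4), we have |(-8u - 4) + 36| = 8|u − 4|.
So 8|u − 4| < ϵ exactly when |u − 4| < ϵ/8.
Choosing δ = ϵ/8 gives |(-8u - 4) + 36| = 8|u − 4| < ϵ whenever |u − 4| < δ.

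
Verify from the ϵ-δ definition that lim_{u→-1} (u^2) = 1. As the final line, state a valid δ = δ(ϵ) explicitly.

δ = min(1, ϵ/3)

Let ϵ > 0 be given. We seek δ > 0 with 0 < |u + 1| < δ ⇒ |u^2 − 1| < ϵ.
Factor: u^2 − 1 = (u + 1)(u - 1), so |u^2 − 1| = |u + 1|·|u - 1|.
Impose δ ≤ 1 so that |u| < 2; then |u - 1| ≤ 3.
Hence |u^2 − 1| ≤ 3|u + 1|, which is < ϵ once |u + 1| < ϵ/3.
Take δ = min(1, ϵ/3). If 0 < |u + 1| < δ then both bounds hold and |u^2 − 1| ≤ 3|u + 1| < 3·(ϵ/3) = ϵ.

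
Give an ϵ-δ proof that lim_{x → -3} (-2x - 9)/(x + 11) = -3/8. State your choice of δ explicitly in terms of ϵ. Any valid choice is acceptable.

Fix ϵ > 0. We want δ > 0 with 0 < |x + 3| < δ ⇒ |(-2x - 9)/(x + 11) + 3/8| < ϵ.
Combining over a common denominator, (-2x - 9)/(x + 11) + 3/8 = [(-2x - 9)·8 − (-3)·(x + 11)] / [8·(x + 11)] = -13(x + 3) / (8(x + 11)).
So |(-2x - 9)/(x + 11) + 3/8| = 13|x + 3| / (8·|x + 11|).
Require δ ≤ 4, so |x + 11| ≥ |8| − |x + 3| > 8 − 4 = 4.
Hence |(-2x - 9)/(x + 11) + 3/8| < 13|x + 3|/(8·4) = (13/32)|x + 3|, which is < ϵ once |x + 3| < (32/13)ϵ.
Take δ = min(4, (32/13)ϵ). Then 0 < |x + 3| < δ forces both bounds, so |(-2x - 9)/(x + 11) + 3/8| < ϵ.

δ = min(4, (32/13)ϵ)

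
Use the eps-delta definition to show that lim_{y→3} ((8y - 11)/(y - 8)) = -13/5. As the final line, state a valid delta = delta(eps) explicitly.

Fix eps > 0. We want delta > 0 with 0 < |y − 3| < delta ⇒ |(8y - 11)/(y - 8) + 13/5| < eps.
Combining over a common denominator, (8y - 11)/(y - 8) + 13/5 = [(8y - 11)·(-5) − 13·(y - 8)] / [(-5)·(y - 8)] = -53(y − 3) / ((-5)(y - 8)).
So |(8y - 11)/(y - 8) + 13/5| = 53|y − 3| / (5·|y − 8|).
Restrict delta ≤ 5/2. Then |y − 3| < 5/2 gives |y − 8| = |(y − 3) + (-5)| ≥ 5 − 5/2 = 5/2.
Hence |(8y - 11)/(y - 8) + 13/5| < 53|y − 3|/(5·(5/2)) = (106/25)|y − 3|, which is < eps once |y − 3| < (25/106)eps.
Take delta = min(5/2, (25/106)eps). Then 0 < |y − 3| < delta forces both bounds, so |(8y - 11)/(y - 8) + 13/5| < eps.

delta = min(5/2, (25/106)eps)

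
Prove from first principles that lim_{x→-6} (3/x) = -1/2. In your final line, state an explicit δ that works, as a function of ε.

Let ε > 0. We seek δ > 0 such that 0 < |x + 6| < δ implies |3/x + 1/2| < ε.
|3/x + 1/2| = 3·|-6 − x|/(6·|x|) = 3|x + 6|/(6|x|).
Restrict δ ≤ 3. Then |x + 6| < 3 gives |x| > 3, so 6|x| > 18.
Then |3/x + 1/2| < 3|x + 6|/18, which is < ε when |x + 6| < 6ε.
Take δ = min(3, 6ε). Then 0 < |x + 6| < δ gives both |x + 6| < 3 and |x + 6| < 6ε, so |3/x + 1/2| < ε.

δ = min(3, 6ε)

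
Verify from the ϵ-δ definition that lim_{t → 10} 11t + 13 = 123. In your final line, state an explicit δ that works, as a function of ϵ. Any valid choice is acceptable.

δ = ϵ/11

Fix ϵ > 0. We need δ > 0 so that 0 < |t − 10| < δ implies |(11t + 13) − 123| < ϵ.
Since (11t + 13) − 123 = 11(t − 10), we have |(11t + 13) − 123| = 11|t − 10|.
So 11|t − 10| < ϵ exactly when |t − 10| < ϵ/11.
Take δ = ϵ/11. If 0 < |t − 10| < δ then |(11t + 13) − 123| = 11|t − 10| < 11·(ϵ/11) = ϵ.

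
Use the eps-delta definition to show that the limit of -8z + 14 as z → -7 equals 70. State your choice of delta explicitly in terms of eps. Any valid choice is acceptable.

delta = eps/8

Let eps > 0. We need delta > 0 so that 0 < |z + 7| < delta implies |(-8z + 14) − 70| < eps.
Since (-8z + 14) − 70 = -8(z + 7), we have |(-8z + 14) − 70| = 8|z + 7|.
Thus it suffices that |z + 7| < eps/8.
Choosing delta = eps/8 gives |(-8z + 14) − 70| = 8|z + 7| < eps whenever |z + 7| < delta.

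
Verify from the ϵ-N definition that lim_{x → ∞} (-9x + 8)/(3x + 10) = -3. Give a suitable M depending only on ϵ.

Let ϵ > 0 be given. We seek M > 0 such that x > M implies |(-9x + 8)/(3x + 10) + 3| < ϵ.
(-9x + 8)/(3x + 10) + 3 = (3(-9x + 8) − (-9)(3x + 10)) / (3(3x + 10)) = 114/(3(3x + 10)).
For x > 0 we have 3x + 10 > 3x, so |(-9x + 8)/(3x + 10) + 3| = 114/(3(3x + 10)) < 114/(3·3x) = (38/3)/x.
Thus |(-9x + 8)/(3x + 10) + 3| < ϵ whenever x > (38/3)/ϵ.
Take M = (38/3)/ϵ. If x > M then |(-9x + 8)/(3x + 10) + 3| < (38/3)/x < ϵ.

M = (38/3)/ϵ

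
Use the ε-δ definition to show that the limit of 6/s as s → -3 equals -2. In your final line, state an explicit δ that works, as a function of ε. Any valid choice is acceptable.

Suppose ε > 0. We seek δ > 0 such that 0 < |s + 3| < δ implies |6/s + 2| < ε.
|6/s + 2| = 6·|-3 − s|/(3·|s|) = 6|s + 3|/(3|s|).
Restrict δ ≤ 3/2. Then |s + 3| < 3/2 gives |s| > 3/2, so 3|s| > 9/2.
Then |6/s + 2| < 6|s + 3|/(9/2), which is < ε when |s + 3| < (3/4)ε.
Take δ = min(3/2, (3/4)ε). Then 0 < |s + 3| < δ gives both |s + 3| < 3/2 and |s + 3| < (3/4)ε, so |6/s + 2| < ε.

δ = min(3/2, (3/4)ε)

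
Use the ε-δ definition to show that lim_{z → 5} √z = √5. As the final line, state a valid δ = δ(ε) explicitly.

Let ε > 0. We want δ > 0 such that 0 < |z − 5| < δ implies |√z − √5| < ε.
Rationalise: √z − √5 = (z − 5)/(√z + √5), so |√z − √5| = |z − 5|/(√z + √5).
Restrict δ ≤ 5 so that |z − 5| < 5 forces z > 0, and then √z + √5 > √5.
Hence |√z − √5| < |z − 5|/√5, which is < ε once |z − 5| < √5·ε.
Take δ = min(5, √5·ε). If 0 < |z − 5| < δ then z > 0 and |√z − √5| < |z − 5|/√5 < ε.

δ = min(5, √5·ε)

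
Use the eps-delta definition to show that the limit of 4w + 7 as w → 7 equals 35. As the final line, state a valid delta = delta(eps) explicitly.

delta = eps/4

Suppose eps > 0. We need delta > 0 so that 0 < |w − 7| < delta implies |(4w + 7) − 35| < eps.
|(4w + 7) − 35| = |4w - 28| = 4|w − 7|.
Thus it suffices that |w − 7| < eps/4.
Choosing delta = eps/4 gives |(4w + 7) − 35| = 4|w − 7| < eps whenever |w − 7| < delta.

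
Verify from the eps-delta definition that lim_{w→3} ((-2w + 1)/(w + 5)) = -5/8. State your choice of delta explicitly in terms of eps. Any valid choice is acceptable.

delta = min(4, (32/11)eps)

Suppose eps > 0. We want delta > 0 with 0 < |w − 3| < delta ⇒ |(-2w + 1)/(w + 5) + 5/8| < eps.
Combining over a common denominator, (-2w + 1)/(w + 5) + 5/8 = [(-2w + 1)·8 − (-5)·(w + 5)] / [8·(w + 5)] = -11(w − 3) / (8(w + 5)).
So |(-2w + 1)/(w + 5) + 5/8| = 11|w − 3| / (8·|w + 5|).
Restrict delta ≤ 4. Then |w − 3| < 4 gives |w + 5| = |(w − 3) + 8| ≥ 8 − 4 = 4.
Hence |(-2w + 1)/(w + 5) + 5/8| < 11|w − 3|/(8·4) = (11/32)|w − 3|, which is < eps once |w − 3| < (32/11)eps.
Take delta = min(4, (32/11)eps). Then 0 < |w − 3| < delta forces both bounds, so |(-2w + 1)/(w + 5) + 5/8| < eps.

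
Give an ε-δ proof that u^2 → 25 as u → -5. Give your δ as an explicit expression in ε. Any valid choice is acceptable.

δ = min(2, ε/12)

Let ε > 0. We seek δ > 0 with 0 < |u + 5| < δ ⇒ |u^2 − 25| < ε.
Factor: u^2 − 25 = (u + 5)(u - 5), so |u^2 − 25| = |u + 5|·|u - 5|.
Impose δ ≤ 2 so that |u| < 7; then |u - 5| ≤ 12.
Hence |u^2 − 25| ≤ 12|u + 5|, which is < ε once |u + 5| < ε/12.
Take δ = min(2, ε/12). If 0 < |u + 5| < δ then both bounds hold and |u^2 − 25| ≤ 12|u + 5| < 12·(ε/12) = ε.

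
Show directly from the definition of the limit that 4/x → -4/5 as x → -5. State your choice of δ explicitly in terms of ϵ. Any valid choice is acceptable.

Let ϵ > 0. We seek δ > 0 such that 0 < |x + 5| < δ implies |4/x + 4/5| < ϵ.
|4/x + 4/5| = 4·|-5 − x|/(5·|x|) = 4|x + 5|/(5|x|).
Restrict δ ≤ 5/2. Then |x + 5| < 5/2 gives |x| > 5/2, so 5|x| > 25/2.
Then |4/x + 4/5| < 4|x + 5|/(25/2), which is < ϵ when |x + 5| < (25/8)ϵ.
Take δ = min(5/2, (25/8)ϵ). Then 0 < |x + 5| < δ gives both |x + 5| < 5/2 and |x + 5| < (25/8)ϵ, so |4/x + 4/5| < ϵ.

δ = min(5/2, (25/8)ϵ)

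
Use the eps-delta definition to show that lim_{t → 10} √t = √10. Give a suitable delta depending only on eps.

Let eps > 0. We want delta > 0 such that 0 < |t − 10| < delta implies |√t − √10| < eps.
Multiplying by the conjugate, |√t − √10| = |t − 10|/(√t + √10).
Restrict delta ≤ 10 so that |t − 10| < 10 forces t > 0, and then √t + √10 > √10.
Hence |√t − √10| < |t − 10|/√10, which is < eps once |t − 10| < √10·eps.
Take delta = min(10, √10·eps). If 0 < |t − 10| < delta then t > 0 and |√t − √10| < |t − 10|/√10 < eps.

delta = min(10, √10·eps)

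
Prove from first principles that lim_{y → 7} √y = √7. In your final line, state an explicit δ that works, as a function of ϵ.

Suppose ϵ > 0. We want δ > 0 such that 0 < |y − 7| < δ implies |√y − √7| < ϵ.
Rationalise: √y − √7 = (y − 7)/(√y + √7), so |√y − √7| = |y − 7|/(√y + √7).
Restrict δ ≤ 7 so that |y − 7| < 7 forces y > 0, and then √y + √7 > √7.
Hence |√y − √7| < |y − 7|/√7, which is < ϵ once |y − 7| < √7·ϵ.
Take δ = min(7, √7·ϵ). If 0 < |y − 7| < δ then y > 0 and |√y − √7| < |y − 7|/√7 < ϵ.

δ = min(7, √7·ϵ)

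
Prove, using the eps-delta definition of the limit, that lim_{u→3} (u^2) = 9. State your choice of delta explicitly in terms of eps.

delta = min(2, eps/8)

Let eps > 0 be given. We seek delta > 0 with 0 < |u − 3| < delta ⇒ |u^2 − 9| < eps.
Factor: u^2 − 9 = (u − 3)(u + 3), so |u^2 − 9| = |u − 3|·|u + 3|.
Impose delta ≤ 2 so that |u| < 5; then |u + 3| ≤ 8.
Hence |u^2 − 9| ≤ 8|u − 3|, which is < eps once |u − 3| < eps/8.
Take delta = min(2, eps/8). If 0 < |u − 3| < delta then both bounds hold and |u^2 − 9| ≤ 8|u − 3| < 8·(eps/8) = eps.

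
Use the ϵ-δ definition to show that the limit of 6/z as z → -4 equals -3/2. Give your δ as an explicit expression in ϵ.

Suppose ϵ > 0. We seek δ > 0 such that 0 < |z + 4| < δ implies |6/z + 3/2| < ϵ.
|6/z + 3/2| = 6·|-4 − z|/(4·|z|) = 6|z + 4|/(4|z|).
Restrict δ ≤ 2. Then |z + 4| < 2 gives |z| > 2, so 4|z| > 8.
Then |6/z + 3/2| < 6|z + 4|/8, which is < ϵ when |z + 4| < (4/3)ϵ.
Take δ = min(2, (4/3)ϵ). Then 0 < |z + 4| < δ gives both |z + 4| < 2 and |z + 4| < (4/3)ϵ, so |6/z + 3/2| < ϵ.

δ = min(2, (4/3)ϵ)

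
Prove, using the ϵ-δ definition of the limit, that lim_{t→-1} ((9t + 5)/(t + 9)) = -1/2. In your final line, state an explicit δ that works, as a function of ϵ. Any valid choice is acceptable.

δ = min(4, (8/19)ϵ)

Let ϵ > 0. We want δ > 0 with 0 < |t + 1| < δ ⇒ |(9t + 5)/(t + 9) + 1/2| < ϵ.
Combining over a common denominator, (9t + 5)/(t + 9) + 1/2 = [(9t + 5)·8 − (-4)·(t + 9)] / [8·(t + 9)] = 76(t + 1) / (8(t + 9)).
So |(9t + 5)/(t + 9) + 1/2| = 76|t + 1| / (8·|t + 9|).
Restrict δ ≤ 4. Then |t + 1| < 4 gives |t + 9| = |(t + 1) + 8| ≥ 8 − 4 = 4.
Hence |(9t + 5)/(t + 9) + 1/2| < 76|t + 1|/(8·4) = (19/8)|t + 1|, which is < ϵ once |t + 1| < (8/19)ϵ.
Take δ = min(4, (8/19)ϵ). Then 0 < |t + 1| < δ forces both bounds, so |(9t + 5)/(t + 9) + 1/2| < ϵ.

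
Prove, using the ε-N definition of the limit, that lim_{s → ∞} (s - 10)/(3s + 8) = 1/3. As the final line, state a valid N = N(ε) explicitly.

N = (38/9)/ε

Fix ε > 0. We seek N > 0 such that s > N implies |(s - 10)/(3s + 8) − (1/3)| < ε.
(s - 10)/(3s + 8) − (1/3) = (3(s - 10) − (3s + 8)) / (3(3s + 8)) = -38/(3(3s + 8)).
For s > 0 we have 3s + 8 > 3s, so |(s - 10)/(3s + 8) − (1/3)| = 38/(3(3s + 8)) < 38/(3·3s) = (38/9)/s.
Thus |(s - 10)/(3s + 8) − (1/3)| < ε whenever s > (38/9)/ε.
Take N = (38/9)/ε. If s > N then |(s - 10)/(3s + 8) − (1/3)| < (38/9)/s < ε.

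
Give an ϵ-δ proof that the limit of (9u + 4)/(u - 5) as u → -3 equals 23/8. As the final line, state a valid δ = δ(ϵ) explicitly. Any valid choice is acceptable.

δ = min(4, (32/49)ϵ)

Fix ϵ > 0. We want δ > 0 with 0 < |u + 3| < δ ⇒ |(9u + 4)/(u - 5) − (23/8)| < ϵ.
Combining over a common denominator, (9u + 4)/(u - 5) − (23/8) = [(9u + 4)·(-8) − (-23)·(u - 5)] / [(-8)·(u - 5)] = -49(u + 3) / ((-8)(u - 5)).
So |(9u + 4)/(u - 5) − (23/8)| = 49|u + 3| / (8·|u − 5|).
Require δ ≤ 4, so |u − 5| ≥ |-8| − |u + 3| > 8 − 4 = 4.
Hence |(9u + 4)/(u - 5) − (23/8)| < 49|u + 3|/(8·4) = (49/32)|u + 3|, which is < ϵ once |u + 3| < (32/49)ϵ.
Take δ = min(4, (32/49)ϵ). Then 0 < |u + 3| < δ forces both bounds, so |(9u + 4)/(u - 5) − (23/8)| < ϵ.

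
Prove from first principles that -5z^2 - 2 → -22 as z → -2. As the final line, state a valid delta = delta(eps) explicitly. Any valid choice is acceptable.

Let eps > 0 be given. We want delta > 0 such that 0 < |z + 2| < delta implies |(-5z^2 - 2) + 22| < eps.
(-5z^2 - 2) + 22 = -5z^2 + 20 = (z + 2)(-5z + 10).
So |(-5z^2 - 2) + 22| = |z + 2|·|-5z + 10|.
Require delta ≤ 2. Then |z + 2| < 2 gives |z| < 4, and by the triangle inequality |-5z + 10| ≤ 5·4 + 10 = 30.
Hence |(-5z^2 - 2) + 22| ≤ 30|z + 2| < eps provided |z + 2| < eps/30.
Take delta = min(2, eps/30). Then 0 < |z + 2| < delta gives both |z + 2| < 2 and |z + 2| < eps/30, so |(-5z^2 - 2) + 22| < eps.

delta = min(2, eps/30)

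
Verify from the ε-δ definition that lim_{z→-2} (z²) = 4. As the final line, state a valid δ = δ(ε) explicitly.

δ = min(2, ε/6)

Suppose ε > 0. We seek δ > 0 with 0 < |z + 2| < δ ⇒ |z² − 4| < ε.
Factor: z² − 4 = (z + 2)(z - 2), so |z² − 4| = |z + 2|·|z - 2|.
Restrict δ ≤ 2. Then |z + 2| < 2 gives |z| < 4, so by the triangle inequality |z - 2| ≤ 4 + 2 = 6.
Hence |z² − 4| ≤ 6|z + 2|, which is < ε once |z + 2| < ε/6.
Take δ = min(2, ε/6). If 0 < |z + 2| < δ then both bounds hold and |z² − 4| ≤ 6|z + 2| < 6·(ε/6) = ε.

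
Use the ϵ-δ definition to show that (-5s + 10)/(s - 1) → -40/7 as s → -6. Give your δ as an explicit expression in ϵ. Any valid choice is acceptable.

Let ϵ > 0 be given. We want δ > 0 with 0 < |s + 6| < δ ⇒ |(-5s + 10)/(s - 1) + 40/7| < ϵ.
Combining over a common denominator, (-5s + 10)/(s - 1) + 40/7 = [(-5s + 10)·(-7) − 40·(s - 1)] / [(-7)·(s - 1)] = -5(s + 6) / ((-7)(s - 1)).
So |(-5s + 10)/(s - 1) + 40/7| = 5|s + 6| / (7·|s − 1|).
Restrict δ ≤ 7/2. Then |s + 6| < 7/2 gives |s − 1| = |(s + 6) + (-7)| ≥ 7 − 7/2 = 7/2.
Hence |(-5s + 10)/(s - 1) + 40/7| < 5|s + 6|/(7·(7/2)) = (10/49)|s + 6|, which is < ϵ once |s + 6| < (49/10)ϵ.
Take δ = min(7/2, (49/10)ϵ). Then 0 < |s + 6| < δ forces both bounds, so |(-5s + 10)/(s - 1) + 40/7| < ϵ.

δ = min(7/2, (49/10)ϵ)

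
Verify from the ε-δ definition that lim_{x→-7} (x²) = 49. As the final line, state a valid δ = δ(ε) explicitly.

Suppose ε > 0. We seek δ > 0 with 0 < |x + 7| < δ ⇒ |x² − 49| < ε.
Factor: x² − 49 = (x + 7)(x - 7), so |x² − 49| = |x + 7|·|x - 7|.
Impose δ ≤ 1 so that |x| < 8; then |x - 7| ≤ 15.
Hence |x² − 49| ≤ 15|x + 7|, which is < ε once |x + 7| < ε/15.
Take δ = min(1, ε/15). If 0 < |x + 7| < δ then both bounds hold and |x² − 49| ≤ 15|x + 7| < 15·(ε/15) = ε.

δ = min(1, ε/15)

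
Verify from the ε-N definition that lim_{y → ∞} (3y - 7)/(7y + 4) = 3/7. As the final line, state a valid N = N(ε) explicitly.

N = (61/49)/ε

Suppose ε > 0. We seek N > 0 such that y > N implies |(3y - 7)/(7y + 4) − (3/7)| < ε.
(3y - 7)/(7y + 4) − (3/7) = (7(3y - 7) − 3(7y + 4)) / (7(7y + 4)) = -61/(7(7y + 4)).
For y > 0 we have 7y + 4 > 7y, so |(3y - 7)/(7y + 4) − (3/7)| = 61/(7(7y + 4)) < 61/(7·7y) = (61/49)/y.
Thus |(3y - 7)/(7y + 4) − (3/7)| < ε whenever y > (61/49)/ε.
Take N = (61/49)/ε. If y > N then |(3y - 7)/(7y + 4) − (3/7)| < (61/49)/y < ε.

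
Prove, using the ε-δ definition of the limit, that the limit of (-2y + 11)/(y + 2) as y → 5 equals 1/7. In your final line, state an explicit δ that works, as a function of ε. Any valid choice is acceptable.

δ = min(7/2, (49/30)ε)

Suppose ε > 0. We want δ > 0 with 0 < |y − 5| < δ ⇒ |(-2y + 11)/(y + 2) − (1/7)| < ε.
Combining over a common denominator, (-2y + 11)/(y + 2) − (1/7) = [(-2y + 11)·7 − 1·(y + 2)] / [7·(y + 2)] = -15(y − 5) / (7(y + 2)).
So |(-2y + 11)/(y + 2) − (1/7)| = 15|y − 5| / (7·|y + 2|).
Restrict δ ≤ 7/2. Then |y − 5| < 7/2 gives |y + 2| = |(y − 5) + 7| ≥ 7 − 7/2 = 7/2.
Hence |(-2y + 11)/(y + 2) − (1/7)| < 15|y − 5|/(7·(7/2)) = (30/49)|y − 5|, which is < ε once |y − 5| < (49/30)ε.
Take δ = min(7/2, (49/30)ε). Then 0 < |y − 5| < δ forces both bounds, so |(-2y + 11)/(y + 2) − (1/7)| < ε.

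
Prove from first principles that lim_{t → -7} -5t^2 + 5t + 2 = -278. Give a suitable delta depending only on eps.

delta = min(2, eps/85)

Let eps > 0 be given. We want delta > 0 such that 0 < |t + 7| < delta implies |(-5t^2 + 5t + 2) + 278| < eps.
(-5t^2 + 5t + 2) + 278 = -5t^2 + 5t + 280 = (t + 7)(-5t + 40).
So |(-5t^2 + 5t + 2) + 278| = |t + 7|·|-5t + 40|.
Assume first that |t + 7| < 2, so |t| < 9. Then |-5t + 40| ≤ 5·9 + 40 = 85.
Hence |(-5t^2 + 5t + 2) + 278| ≤ 85|t + 7| < eps provided |t + 7| < eps/85.
Take delta = min(2, eps/85). Then 0 < |t + 7| < delta gives both |t + 7| < 2 and |t + 7| < eps/85, so |(-5t^2 + 5t + 2) + 278| < eps.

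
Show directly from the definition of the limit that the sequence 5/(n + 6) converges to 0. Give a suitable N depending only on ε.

N = 5/ε

Suppose ε > 0. For n ≥ 1, |5/(n + 6) − 0| = 5/(n + 6) ≤ 5/n.
We need 5/n < ε, i.e. n > 5/ε.
Take N = 5/ε. If n > N then |5/(n + 6)| ≤ 5/n < ε.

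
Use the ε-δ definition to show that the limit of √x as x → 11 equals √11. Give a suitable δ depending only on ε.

Suppose ε > 0. We want δ > 0 such that 0 < |x − 11| < δ implies |√x − √11| < ε.
Multiplying by the conjugate, |√x − √11| = |x − 11|/(√x + √11).
Restrict δ ≤ 11 so that |x − 11| < 11 forces x > 0, and then √x + √11 > √11.
Hence |√x − √11| < |x − 11|/√11, which is < ε once |x − 11| < √11·ε.
Take δ = min(11, √11·ε). If 0 < |x − 11| < δ then x > 0 and |√x − √11| < |x − 11|/√11 < ε.

δ = min(11, √11·ε)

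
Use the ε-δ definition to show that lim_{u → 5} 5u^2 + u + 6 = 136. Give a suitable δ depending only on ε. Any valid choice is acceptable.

δ = min(2, ε/61)

Let ε > 0 be given. We want δ > 0 such that 0 < |u − 5| < δ implies |(5u^2 + u + 6) − 136| < ε.
(5u^2 + u + 6) − 136 = 5u^2 + u - 130 = (u − 5)(5u + 26).
So |(5u^2 + u + 6) − 136| = |u − 5|·|5u + 26|.
Require δ ≤ 2. Then |u − 5| < 2 gives |u| < 7, and by the triangle inequality |5u + 26| ≤ 5·7 + 26 = 61.
Hence |(5u^2 + u + 6) − 136| ≤ 61|u − 5| < ε provided |u − 5| < ε/61.
Take δ = min(2, ε/61). Then 0 < |u − 5| < δ gives both |u − 5| < 2 and |u − 5| < ε/61, so |(5u^2 + u + 6) − 136| < ε.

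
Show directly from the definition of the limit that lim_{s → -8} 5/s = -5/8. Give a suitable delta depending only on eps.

Let eps > 0 be given. We seek delta > 0 such that 0 < |s + 8| < delta implies |5/s + 5/8| < eps.
|5/s + 5/8| = 5·|-8 − s|/(8·|s|) = 5|s + 8|/(8|s|).
Require delta ≤ 4 so that |s| > 8 − 4 = 4, hence 8|s| > 32.
Then |5/s + 5/8| < 5|s + 8|/32, which is < eps when |s + 8| < (32/5)eps.
Take delta = min(4, (32/5)eps). Then 0 < |s + 8| < delta gives both |s + 8| < 4 and |s + 8| < (32/5)eps, so |5/s + 5/8| < eps.

delta = min(4, (32/5)eps)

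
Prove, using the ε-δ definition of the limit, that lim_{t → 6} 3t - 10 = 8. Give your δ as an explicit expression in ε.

Let ε > 0. We need δ > 0 so that 0 < |t − 6| < δ implies |(3t - 10) − 8| < ε.
Since (3t - 10) − 8 = 3(t − 6), we have |(3t - 10) − 8| = 3|t − 6|.
Thus it suffices that |t − 6| < ε/3.
Take δ = ε/3. If 0 < |t − 6| < δ then |(3t - 10) − 8| = 3|t − 6| < 3·(ε/3) = ε.

δ = ε/3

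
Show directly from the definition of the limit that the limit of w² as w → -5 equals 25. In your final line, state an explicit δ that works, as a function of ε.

Let ε > 0. We seek δ > 0 with 0 < |w + 5| < δ ⇒ |w² − 25| < ε.
Factor: w² − 25 = (w + 5)(w - 5), so |w² − 25| = |w + 5|·|w - 5|.
Impose δ ≤ 1 so that |w| < 6; then |w - 5| ≤ 11.
Hence |w² − 25| ≤ 11|w + 5|, which is < ε once |w + 5| < ε/11.
Take δ = min(1, ε/11). If 0 < |w + 5| < δ then both bounds hold and |w² − 25| ≤ 11|w + 5| < 11·(ε/11) = ε.

δ = min(1, ε/11)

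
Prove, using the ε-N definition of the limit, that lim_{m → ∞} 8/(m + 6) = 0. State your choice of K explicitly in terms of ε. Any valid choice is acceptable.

Let ε > 0 be given. For m ≥ 1, |8/(m + 6) − 0| = 8/(m + 6) ≤ 8/m.
We need 8/m < ε, i.e. m > 8/ε.
Take K = 8/ε. If m > K then |8/(m + 6)| ≤ 8/m < ε.

K = 8/ε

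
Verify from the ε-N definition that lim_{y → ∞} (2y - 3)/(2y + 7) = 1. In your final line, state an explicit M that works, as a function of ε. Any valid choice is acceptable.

M = 5/ε

Suppose ε > 0. We seek M > 0 such that y > M implies |(2y - 3)/(2y + 7) − 1| < ε.
(2y - 3)/(2y + 7) − 1 = (2(2y - 3) − 2(2y + 7)) / (2(2y + 7)) = -20/(2(2y + 7)).
For y > 0 we have 2y + 7 > 2y, so |(2y - 3)/(2y + 7) − 1| = 20/(2(2y + 7)) < 20/(2·2y) = 5/y.
Thus |(2y - 3)/(2y + 7) − 1| < ε whenever y > 5/ε.
Take M = 5/ε. If y > M then |(2y - 3)/(2y + 7) − 1| < 5/y < ε.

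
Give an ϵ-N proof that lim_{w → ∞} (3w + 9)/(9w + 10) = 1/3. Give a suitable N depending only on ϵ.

N = (17/27)/ϵ

Let ϵ > 0. We seek N > 0 such that w > N implies |(3w + 9)/(9w + 10) − (1/3)| < ϵ.
(3w + 9)/(9w + 10) − (1/3) = (9(3w + 9) − 3(9w + 10)) / (9(9w + 10)) = 51/(9(9w + 10)).
For w > 0 we have 9w + 10 > 9w, so |(3w + 9)/(9w + 10) − (1/3)| = 51/(9(9w + 10)) < 51/(9·9w) = (17/27)/w.
Thus |(3w + 9)/(9w + 10) − (1/3)| < ϵ whenever w > (17/27)/ϵ.
Take N = (17/27)/ϵ. If w > N then |(3w + 9)/(9w + 10) − (1/3)| < (17/27)/w < ϵ.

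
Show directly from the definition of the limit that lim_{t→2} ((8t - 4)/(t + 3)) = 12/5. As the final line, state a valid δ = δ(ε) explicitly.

Fix ε > 0. We want δ > 0 with 0 < |t − 2| < δ ⇒ |(8t - 4)/(t + 3) − (12/5)| < ε.
Combining over a common denominator, (8t - 4)/(t + 3) − (12/5) = [(8t - 4)·5 − 12·(t + 3)] / [5·(t + 3)] = 28(t − 2) / (5(t + 3)).
So |(8t - 4)/(t + 3) − (12/5)| = 28|t − 2| / (5·|t + 3|).
Restrict δ ≤ 5/2. Then |t − 2| < 5/2 gives |t + 3| = |(t − 2) + 5| ≥ 5 − 5/2 = 5/2.
Hence |(8t - 4)/(t + 3) − (12/5)| < 28|t − 2|/(5·(5/2)) = (56/25)|t − 2|, which is < ε once |t − 2| < (25/56)ε.
Take δ = min(5/2, (25/56)ε). Then 0 < |t − 2| < δ forces both bounds, so |(8t - 4)/(t + 3) − (12/5)| < ε.

δ = min(5/2, (25/56)ε)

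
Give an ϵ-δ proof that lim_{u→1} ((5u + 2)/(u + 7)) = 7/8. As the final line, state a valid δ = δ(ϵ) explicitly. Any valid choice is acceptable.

Let ϵ > 0. We want δ > 0 with 0 < |u − 1| < δ ⇒ |(5u + 2)/(u + 7) − (7/8)| < ϵ.
Combining over a common denominator, (5u + 2)/(u + 7) − (7/8) = [(5u + 2)·8 − 7·(u + 7)] / [8·(u + 7)] = 33(u − 1) / (8(u + 7)).
So |(5u + 2)/(u + 7) − (7/8)| = 33|u − 1| / (8·|u + 7|).
Require δ ≤ 4, so |u + 7| ≥ |8| − |u − 1| > 8 − 4 = 4.
Hence |(5u + 2)/(u + 7) − (7/8)| < 33|u − 1|/(8·4) = (33/32)|u − 1|, which is < ϵ once |u − 1| < (32/33)ϵ.
Take δ = min(4, (32/33)ϵ). Then 0 < |u − 1| < δ forces both bounds, so |(5u + 2)/(u + 7) − (7/8)| < ϵ.

δ = min(4, (32/33)ϵ)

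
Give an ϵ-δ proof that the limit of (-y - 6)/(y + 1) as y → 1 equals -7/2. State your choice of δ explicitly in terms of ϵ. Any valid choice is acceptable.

δ = min(1, (2/5)ϵ)

Fix ϵ > 0. We want δ > 0 with 0 < |y − 1| < δ ⇒ |(-y - 6)/(y + 1) + 7/2| < ϵ.
Combining over a common denominator, (-y - 6)/(y + 1) + 7/2 = [(-y - 6)·2 − (-7)·(y + 1)] / [2·(y + 1)] = 5(y − 1) / (2(y + 1)).
So |(-y - 6)/(y + 1) + 7/2| = 5|y − 1| / (2·|y + 1|).
Require δ ≤ 1, so |y + 1| ≥ |2| − |y − 1| > 2 − 1 = 1.
Hence |(-y - 6)/(y + 1) + 7/2| < 5|y − 1|/(2·1) = (5/2)|y − 1|, which is < ϵ once |y − 1| < (2/5)ϵ.
Take δ = min(1, (2/5)ϵ). Then 0 < |y − 1| < δ forces both bounds, so |(-y - 6)/(y + 1) + 7/2| < ϵ.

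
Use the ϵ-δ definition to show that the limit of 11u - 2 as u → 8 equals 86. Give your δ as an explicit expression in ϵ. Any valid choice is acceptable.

δ = ϵ/11

Suppose ϵ > 0. We need δ > 0 so that 0 < |u − 8| < δ implies |(11u - 2) − 86| < ϵ.
|(11u - 2) − 86| = |11u - 88| = 11|u − 8|.
Thus it suffices that |u − 8| < ϵ/11.
Take δ = ϵ/11. If 0 < |u − 8| < δ then |(11u - 2) − 86| = 11|u − 8| < 11·(ϵ/11) = ϵ.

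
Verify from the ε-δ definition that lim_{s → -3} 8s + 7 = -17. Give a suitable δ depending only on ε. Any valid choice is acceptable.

δ = ε/8

Fix ε > 0. We need δ > 0 so that 0 < |s + 3| < δ implies |(8s + 7) + 17| < ε.
|(8s + 7) + 17| = |8s + 24| = 8|s + 3|.
Thus it suffices that |s + 3| < ε/8.
Choosing δ = ε/8 gives |(8s + 7) + 17| = 8|s + 3| < ε whenever |s + 3| < δ.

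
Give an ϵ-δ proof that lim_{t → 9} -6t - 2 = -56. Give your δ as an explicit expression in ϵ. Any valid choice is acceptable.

Let ϵ > 0 be given. We need δ > 0 so that 0 < |t − 9| < δ implies |(-6t - 2) + 56| < ϵ.
|(-6t - 2) + 56| = |-6t + 54| = 6|t − 9|.
So 6|t − 9| < ϵ exactly when |t − 9| < ϵ/6.
Choosing δ = ϵ/6 gives |(-6t - 2) + 56| = 6|t − 9| < ϵ whenever |t − 9| < δ.

δ = ϵ/6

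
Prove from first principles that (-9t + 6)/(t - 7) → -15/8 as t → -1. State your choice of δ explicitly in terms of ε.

δ = min(4, (32/57)ε)

Suppose ε > 0. We want δ > 0 with 0 < |t + 1| < δ ⇒ |(-9t + 6)/(t - 7) + 15/8| < ε.
Combining over a common denominator, (-9t + 6)/(t - 7) + 15/8 = [(-9t + 6)·(-8) − 15·(t - 7)] / [(-8)·(t - 7)] = 57(t + 1) / ((-8)(t - 7)).
So |(-9t + 6)/(t - 7) + 15/8| = 57|t + 1| / (8·|t − 7|).
Require δ ≤ 4, so |t − 7| ≥ |-8| − |t + 1| > 8 − 4 = 4.
Hence |(-9t + 6)/(t - 7) + 15/8| < 57|t + 1|/(8·4) = (57/32)|t + 1|, which is < ε once |t + 1| < (32/57)ε.
Take δ = min(4, (32/57)ε). Then 0 < |t + 1| < δ forces both bounds, so |(-9t + 6)/(t - 7) + 15/8| < ε.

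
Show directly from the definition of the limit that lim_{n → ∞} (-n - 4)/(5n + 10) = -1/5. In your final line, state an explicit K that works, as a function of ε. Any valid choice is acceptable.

Fix ε > 0. For n ≥ 1, |(-n - 4)/(5n + 10) + 1/5| = |-10|/(5(5n + 10)) = 10/(5(5n + 10)).
Since 5n + 10 ≥ 5n for n ≥ 1, this is ≤ 10/(5·5n) = (2/5)/n.
So |(-n - 4)/(5n + 10) + 1/5| < ε whenever n > (2/5)/ε.
Take K = (2/5)/ε. If n > K then |(-n - 4)/(5n + 10) + 1/5| ≤ (2/5)/n < ε.

K = (2/5)/ε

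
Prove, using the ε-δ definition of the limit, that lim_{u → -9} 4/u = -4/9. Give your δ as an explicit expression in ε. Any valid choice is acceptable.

Fix ε > 0. We seek δ > 0 such that 0 < |u + 9| < δ implies |4/u + 4/9| < ε.
|4/u + 4/9| = 4·|-9 − u|/(9·|u|) = 4|u + 9|/(9|u|).
Restrict δ ≤ 9/2. Then |u + 9| < 9/2 gives |u| > 9/2, so 9|u| > 81/2.
Then |4/u + 4/9| < 4|u + 9|/(81/2), which is < ε when |u + 9| < (81/8)ε.
Take δ = min(9/2, (81/8)ε). Then 0 < |u + 9| < δ gives both |u + 9| < 9/2 and |u + 9| < (81/8)ε, so |4/u + 4/9| < ε.

δ = min(9/2, (81/8)ε)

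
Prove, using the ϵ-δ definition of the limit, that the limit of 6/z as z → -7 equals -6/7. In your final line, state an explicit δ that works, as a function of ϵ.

Let ϵ > 0 be given. We seek δ > 0 such that 0 < |z + 7| < δ implies |6/z + 6/7| < ϵ.
|6/z + 6/7| = 6·|-7 − z|/(7·|z|) = 6|z + 7|/(7|z|).
Require δ ≤ 7/2 so that |z| > 7 − 7/2 = 7/2, hence 7|z| > 49/2.
Then |6/z + 6/7| < 6|z + 7|/(49/2), which is < ϵ when |z + 7| < (49/12)ϵ.
Take δ = min(7/2, (49/12)ϵ). Then 0 < |z + 7| < δ gives both |z + 7| < 7/2 and |z + 7| < (49/12)ϵ, so |6/z + 6/7| < ϵ.

δ = min(7/2, (49/12)ϵ)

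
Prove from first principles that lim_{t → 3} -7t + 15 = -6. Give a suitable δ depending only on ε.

δ = ε/7

Let ε > 0. We need δ > 0 so that 0 < |t − 3| < δ implies |(-7t + 15) + 6| < ε.
Since (-7t + 15) + 6 = -7(t − 3), we have |(-7t + 15) + 6| = 7|t − 3|.
So 7|t − 3| < ε exactly when |t − 3| < ε/7.
Choosing δ = ε/7 gives |(-7t + 15) + 6| = 7|t − 3| < ε whenever |t − 3| < δ.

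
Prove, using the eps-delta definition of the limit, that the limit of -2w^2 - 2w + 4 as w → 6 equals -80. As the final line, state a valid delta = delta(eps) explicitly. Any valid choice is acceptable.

Fix eps > 0. We want delta > 0 such that 0 < |w − 6| < delta implies |(-2w^2 - 2w + 4) + 80| < eps.
(-2w^2 - 2w + 4) + 80 = -2w^2 - 2w + 84 = (w − 6)(-2w - 14).
So |(-2w^2 - 2w + 4) + 80| = |w − 6|·|-2w - 14|.
Assume first that |w − 6| < 1, so |w| < 7. Then |-2w - 14| ≤ 2·7 + 14 = 28.
Hence |(-2w^2 - 2w + 4) + 80| ≤ 28|w − 6| < eps provided |w − 6| < eps/28.
Choosing delta = min(1, eps/28) ensures both conditions, hence |(-2w^2 - 2w + 4) + 80| < eps.

delta = min(1, eps/28)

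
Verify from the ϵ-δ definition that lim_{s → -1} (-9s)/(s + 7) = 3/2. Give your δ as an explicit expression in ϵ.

δ = min(3, (2/7)ϵ)

Let ϵ > 0 be given. We want δ > 0 with 0 < |s + 1| < δ ⇒ |(-9s)/(s + 7) − (3/2)| < ϵ.
Combining over a common denominator, (-9s)/(s + 7) − (3/2) = [(-9s)·6 − 9·(s + 7)] / [6·(s + 7)] = -63(s + 1) / (6(s + 7)).
So |(-9s)/(s + 7) − (3/2)| = 63|s + 1| / (6·|s + 7|).
Restrict δ ≤ 3. Then |s + 1| < 3 gives |s + 7| = |(s + 1) + 6| ≥ 6 − 3 = 3.
Hence |(-9s)/(s + 7) − (3/2)| < 63|s + 1|/(6·3) = (7/2)|s + 1|, which is < ϵ once |s + 1| < (2/7)ϵ.
Take δ = min(3, (2/7)ϵ). Then 0 < |s + 1| < δ forces both bounds, so |(-9s)/(s + 7) − (3/2)| < ϵ.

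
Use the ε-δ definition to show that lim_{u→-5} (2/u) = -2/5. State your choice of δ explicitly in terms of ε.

Fix ε > 0. We seek δ > 0 such that 0 < |u + 5| < δ implies |2/u + 2/5| < ε.
|2/u + 2/5| = 2·|-5 − u|/(5·|u|) = 2|u + 5|/(5|u|).
Require δ ≤ 5/2 so that |u| > 5 − 5/2 = 5/2, hence 5|u| > 25/2.
Then |2/u + 2/5| < 2|u + 5|/(25/2), which is < ε when |u + 5| < (25/4)ε.
Take δ = min(5/2, (25/4)ε). Then 0 < |u + 5| < δ gives both |u + 5| < 5/2 and |u + 5| < (25/4)ε, so |2/u + 2/5| < ε.

δ = min(5/2, (25/4)ε)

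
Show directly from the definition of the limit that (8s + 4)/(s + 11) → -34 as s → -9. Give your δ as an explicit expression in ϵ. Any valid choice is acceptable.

Suppose ϵ > 0. We want δ > 0 with 0 < |s + 9| < δ ⇒ |(8s + 4)/(s + 11) + 34| < ϵ.
Combining over a common denominator, (8s + 4)/(s + 11) + 34 = [(8s + 4)·2 − (-68)·(s + 11)] / [2·(s + 11)] = 84(s + 9) / (2(s + 11)).
So |(8s + 4)/(s + 11) + 34| = 84|s + 9| / (2·|s + 11|).
Require δ ≤ 1, so |s + 11| ≥ |2| − |s + 9| > 2 − 1 = 1.
Hence |(8s + 4)/(s + 11) + 34| < 84|s + 9|/(2·1) = 42|s + 9|, which is < ϵ once |s + 9| < (1/42)ϵ.
Take δ = min(1, (1/42)ϵ). Then 0 < |s + 9| < δ forces both bounds, so |(8s + 4)/(s + 11) + 34| < ϵ.

δ = min(1, (1/42)ϵ)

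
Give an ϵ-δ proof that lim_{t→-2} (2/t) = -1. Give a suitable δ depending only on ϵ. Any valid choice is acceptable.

Let ϵ > 0. We seek δ > 0 such that 0 < |t + 2| < δ implies |2/t + 1| < ϵ.
|2/t + 1| = 2·|-2 − t|/(2·|t|) = 2|t + 2|/(2|t|).
Restrict δ ≤ 1. Then |t + 2| < 1 gives |t| > 1, so 2|t| > 2.
Then |2/t + 1| < 2|t + 2|/2, which is < ϵ when |t + 2| < ϵ.
Take δ = min(1, ϵ). Then 0 < |t + 2| < δ gives both |t + 2| < 1 and |t + 2| < ϵ, so |2/t + 1| < ϵ.

δ = min(1, ϵ)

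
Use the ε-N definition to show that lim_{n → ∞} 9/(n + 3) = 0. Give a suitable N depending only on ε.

Suppose ε > 0. For n ≥ 1, |9/(n + 3) − 0| = 9/(n + 3) ≤ 9/n.
We need 9/n < ε, i.e. n > 9/ε.
Take N = 9/ε. If n > N then |9/(n + 3)| ≤ 9/n < ε.

N = 9/ε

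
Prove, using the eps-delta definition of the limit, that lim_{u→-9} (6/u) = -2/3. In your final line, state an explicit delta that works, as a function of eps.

Let eps > 0 be given. We seek delta > 0 such that 0 < |u + 9| < delta implies |6/u + 2/3| < eps.
|6/u + 2/3| = 6·|-9 − u|/(9·|u|) = 6|u + 9|/(9|u|).
Restrict delta ≤ 9/2. Then |u + 9| < 9/2 gives |u| > 9/2, so 9|u| > 81/2.
Then |6/u + 2/3| < 6|u + 9|/(81/2), which is < eps when |u + 9| < (27/4)eps.
Take delta = min(9/2, (27/4)eps). Then 0 < |u + 9| < delta gives both |u + 9| < 9/2 and |u + 9| < (27/4)eps, so |6/u + 2/3| < eps.

delta = min(9/2, (27/4)eps)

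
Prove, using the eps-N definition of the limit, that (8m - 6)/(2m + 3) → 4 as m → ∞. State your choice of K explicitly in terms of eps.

Fix eps > 0. For m ≥ 1, |(8m - 6)/(2m + 3) − 4| = |-36|/(2(2m + 3)) = 36/(2(2m + 3)).
Since 2m + 3 ≥ 2m for m ≥ 1, this is ≤ 36/(2·2m) = 9/m.
So |(8m - 6)/(2m + 3) − 4| < eps whenever m > 9/eps.
Take K = 9/eps. If m > K then |(8m - 6)/(2m + 3) − 4| ≤ 9/m < eps.

K = 9/eps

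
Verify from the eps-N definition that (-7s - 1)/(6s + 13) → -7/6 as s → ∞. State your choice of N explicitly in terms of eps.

Let eps > 0 be given. We seek N > 0 such that s > N implies |(-7s - 1)/(6s + 13) + 7/6| < eps.
(-7s - 1)/(6s + 13) + 7/6 = (6(-7s - 1) − (-7)(6s + 13)) / (6(6s + 13)) = 85/(6(6s + 13)).
For s > 0 we have 6s + 13 > 6s, so |(-7s - 1)/(6s + 13) + 7/6| = 85/(6(6s + 13)) < 85/(6·6s) = (85/36)/s.
Thus |(-7s - 1)/(6s + 13) + 7/6| < eps whenever s > (85/36)/eps.
Take N = (85/36)/eps. If s > N then |(-7s - 1)/(6s + 13) + 7/6| < (85/36)/s < eps.

N = (85/36)/eps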